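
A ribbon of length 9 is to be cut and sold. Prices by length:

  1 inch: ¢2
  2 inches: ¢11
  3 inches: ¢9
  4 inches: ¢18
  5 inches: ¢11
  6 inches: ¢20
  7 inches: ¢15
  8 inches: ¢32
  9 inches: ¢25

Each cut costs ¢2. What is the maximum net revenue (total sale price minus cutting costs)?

Consider every possible first cut. r[k] is the best of p[i]+r[k−i] over all sellable i≤k, charging 2 whenever i<k.
r[1] = 2
r[2] = max(2+2-2, 11+0) = 11
r[3] = max(2+11-2, 11+2-2, 9+0) = 11
r[4] = max(2+11-2, 11+11-2, 9+2-2, 18+0) = 20
r[5] = max(2+20-2, 11+11-2, 9+11-2, 18+2-2, 11+0) = 20
r[6] = max(2+20-2, 11+20-2, 9+11-2, 18+11-2, 11+2-2, 20+0) = 29
r[7] = max(2+29-2, 11+20-2, 9+20-2, …, 20+2-2, 15+0) = 29
r[8] = max(2+29-2, 11+29-2, 9+20-2, …, 15+2-2, 32+0) = 38
r[9] = max(2+38-2, 11+29-2, 9+29-2, …, 32+2-2, 25+0) = 38
One optimal plan: pieces 2 + 2 + 2 + 2 + 1 (4 cuts) → ¢46 − ¢8 = ¢38.

38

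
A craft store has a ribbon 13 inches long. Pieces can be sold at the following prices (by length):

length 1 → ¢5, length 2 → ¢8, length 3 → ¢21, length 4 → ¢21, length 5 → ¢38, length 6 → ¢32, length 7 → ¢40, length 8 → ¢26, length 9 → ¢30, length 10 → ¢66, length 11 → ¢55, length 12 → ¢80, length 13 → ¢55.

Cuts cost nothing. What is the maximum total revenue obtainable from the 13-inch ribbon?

Consider every possible first cut. R[k] is the best of p[i]+R[k−i] over all sellable i≤k.
R[1] = 5
R[2] = max(5+5, 8+0) = 10
R[3] = max(5+10, 8+5, 21+0) = 21
R[4] = max(5+21, 8+10, 21+5, 21+0) = 26
R[5] = max(5+26, 8+21, 21+10, 21+5, 38+0) = 38
R[6] = max(5+38, 8+26, 21+21, 21+10, 38+5, 32+0) = 43
R[7] = max(5+43, 8+38, 21+26, …, 32+5, 40+0) = 48
R[8] = max(5+48, 8+43, 21+38, …, 40+5, 26+0) = 59
R[9] = max(5+59, 8+48, 21+43, …, 26+5, 30+0) = 64
R[10] = max(5+64, 8+59, 21+48, …, 30+5, 66+0) = 76
R[11] = max(5+76, 8+64, 21+59, …, 66+5, 55+0) = 81
R[12] = max(5+81, 8+76, 21+64, …, 55+5, 80+0) = 86
R[13] = max(5+86, 8+81, 21+76, …, 80+5, 55+0) = 97
One optimal cutting: 5 + 5 + 3 → ¢38 + ¢38 + ¢21 = ¢97.

97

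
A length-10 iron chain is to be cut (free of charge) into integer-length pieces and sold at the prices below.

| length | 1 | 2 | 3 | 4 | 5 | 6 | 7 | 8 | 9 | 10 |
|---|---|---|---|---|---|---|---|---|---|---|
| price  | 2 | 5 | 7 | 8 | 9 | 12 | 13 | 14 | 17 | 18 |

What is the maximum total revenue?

Consider every possible first cut. v[k] is the best of p[i]+v[k−i] over all sellable i≤k.
v[1] = 2
v[2] = 5
v[3] = 7  (first piece 1, then v[2]=5)
v[4] = 10  (first piece 2, then v[2]=5)
v[5] = 12  (first piece 1, then v[4]=10)
v[6] = 15  (first piece 2, then v[4]=10)
v[7] = 17  (first piece 1, then v[6]=15)
v[8] = 20  (first piece 2, then v[6]=15)
v[9] = 22  (first piece 1, then v[8]=20)
v[10] = 25  (first piece 2, then v[8]=20)
One optimal cutting: 2 + 2 + 2 + 2 + 2 → $5 + $5 + $5 + $5 + $5 = $25.

25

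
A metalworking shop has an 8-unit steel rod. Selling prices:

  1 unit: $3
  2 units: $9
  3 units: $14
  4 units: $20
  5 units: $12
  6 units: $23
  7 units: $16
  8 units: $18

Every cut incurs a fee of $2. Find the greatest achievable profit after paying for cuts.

Consider every possible first cut. v[k] is the best of p[i]+v[k−i] over all sellable i≤k, charging 2 whenever i<k.
v[1] = 3
v[2] = 9
v[3] = 14
v[4] = 20
v[5] = 21  (first piece 1, then v[4]=20)
v[6] = 27  (first piece 2, then v[4]=20)
v[7] = 32  (first piece 3, then v[4]=20)
v[8] = 38  (first piece 4, then v[4]=20)
One optimal plan: pieces 4 + 4 (1 cut) → $40 − $2 = $38.

38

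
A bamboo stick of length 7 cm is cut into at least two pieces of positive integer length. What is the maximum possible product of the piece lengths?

12

Let P[k] be the best product for length k (with at least one cut). For each first piece i, the rest contributes max(k−i, P[k−i]).
P[2] = 1×max(1,0) = 1×1 = 1
P[3] = 1×max(2,1) = 1×2 = 2
P[4] = 2×max(2,1) = 2×2 = 4
P[5] = 2×max(3,2) = 2×3 = 6
P[6] = 3×max(3,2) = 3×3 = 9
P[7] = 2×max(5,6) = 2×6 = 12
One optimal split: 3 + 2 + 2; product 3×2×2 = 12.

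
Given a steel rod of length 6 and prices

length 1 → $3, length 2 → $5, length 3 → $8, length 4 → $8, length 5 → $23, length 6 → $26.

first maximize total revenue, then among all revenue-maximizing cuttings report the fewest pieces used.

Consider every possible first cut. r[k] is the best of p[i]+r[k−i] over all sellable i≤k.
r[1] = 3
r[2] = 6  (first piece 1, then r[1]=3)
r[3] = 9  (first piece 1, then r[2]=6)
r[4] = 12  (first piece 1, then r[3]=9)
r[5] = 23
r[6] = 26  (first piece 1, then r[5]=23)
Maximum revenue is $26.
Now minimize piece count subject to staying optimal: for each k, pieces[k] = 1 + min over i with p[i]+r[k−i]=r[k] of pieces[k−i].
pieces[3] = 3
pieces[4] = 4
pieces[5] = 1
pieces[6] = 1

1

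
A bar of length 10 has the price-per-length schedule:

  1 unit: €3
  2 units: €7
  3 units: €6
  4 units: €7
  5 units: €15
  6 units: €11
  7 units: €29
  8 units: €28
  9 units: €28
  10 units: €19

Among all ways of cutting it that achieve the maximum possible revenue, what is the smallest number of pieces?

Consider every possible first cut. r[k] is the best of p[i]+r[k−i] over all sellable i≤k.
r[1] = 3
r[2] = 7
r[3] = 10  (first piece 1, then r[2]=7)
r[4] = 14  (first piece 2, then r[2]=7)
r[5] = 17  (first piece 1, then r[4]=14)
r[6] = 21  (first piece 2, then r[4]=14)
r[7] = 29
r[8] = 32  (first piece 1, then r[7]=29)
r[9] = 36  (first piece 2, then r[7]=29)
r[10] = 39  (first piece 1, then r[9]=36)
Maximum revenue is €39.
Now minimize piece count subject to staying optimal: for each k, pieces[k] = 1 + min over i with p[i]+r[k−i]=r[k] of pieces[k−i].
pieces[7] = 1
pieces[8] = 2
pieces[9] = 2
pieces[10] = 3

3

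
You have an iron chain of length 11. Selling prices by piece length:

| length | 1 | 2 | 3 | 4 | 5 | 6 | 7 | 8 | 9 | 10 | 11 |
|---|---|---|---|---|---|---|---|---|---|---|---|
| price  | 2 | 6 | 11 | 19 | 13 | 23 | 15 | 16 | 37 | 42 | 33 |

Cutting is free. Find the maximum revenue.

Build best[k] bottom-up: best[k] = max over allowed piece i of (p[i] + best[k−i]).
best[1] = 2
best[2] = max(2+2, 6+0) = 6
best[3] = max(2+6, 6+2, 11+0) = 11
best[4] = max(2+11, 6+6, 11+2, 19+0) = 19
best[5] = max(2+19, 6+11, 11+6, 19+2, 13+0) = 21
best[6] = max(2+21, 6+19, 11+11, 19+6, 13+2, 23+0) = 25
best[7] = max(2+25, 6+21, 11+19, …, 23+2, 15+0) = 30
best[8] = max(2+30, 6+25, 11+21, …, 15+2, 16+0) = 38
best[9] = max(2+38, 6+30, 11+25, …, 16+2, 37+0) = 40
best[10] = max(2+40, 6+38, 11+30, …, 37+2, 42+0) = 44
best[11] = max(2+44, 6+40, 11+38, …, 42+2, 33+0) = 49
One optimal cutting: 4 + 4 + 3 → $19 + $19 + $11 = $49.

49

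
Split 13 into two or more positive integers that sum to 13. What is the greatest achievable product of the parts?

Fill m[k] for k=2..13: at each k try every first piece i and multiply by the better of (k−i) uncut or m[k−i].
m[2] = 1*max(1,0) = 1*1 = 1
m[3] = max(1*2, 2*1) = 2
m[4] = max(1*3, 2*2, 3*1) = 4
m[5] = max(1*4, 2*3, 3*2, 4*1) = 6
m[6] = max(1*6, 2*4, 3*3, 4*2, 5*1) = 9
m[7] = max(1*9, 2*6, 3*4, 4*3, 5*2, 6*1) = 12
m[8] = max(1*12, 2*9, 3*6, …, 6*2, 7*1) = 18
m[9] = max(1*18, 2*12, 3*9, …, 7*2, 8*1) = 27
m[10] = max(1*27, 2*18, 3*12, …, 8*2, 9*1) = 36
m[11] = max(1*36, 2*27, 3*18, …, 9*2, 10*1) = 54
m[12] = max(1*54, 2*36, 3*27, …, 10*2, 11*1) = 81
m[13] = max(1*81, 2*54, 3*36, …, 11*2, 12*1) = 108
One optimal split: 3 + 3 + 3 + 2 + 2; product 3*3*3*2*2 = 108.

108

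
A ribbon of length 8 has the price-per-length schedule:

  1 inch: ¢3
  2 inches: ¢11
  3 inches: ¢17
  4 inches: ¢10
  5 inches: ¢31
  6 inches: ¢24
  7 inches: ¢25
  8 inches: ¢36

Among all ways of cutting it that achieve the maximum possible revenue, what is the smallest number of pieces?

Let r[k] be the best obtainable value from length k. For each k, try every first piece i and keep the best of price[i] + r[k−i].
r[1] = 3
r[2] = 11
r[3] = 17
r[4] = 22  (first piece 2, then r[2]=11)
r[5] = 31
r[6] = 34  (first piece 1, then r[5]=31)
r[7] = 42  (first piece 2, then r[5]=31)
r[8] = 48  (first piece 3, then r[5]=31)
Maximum revenue is ¢48.
Now minimize piece count subject to staying optimal: for each k, pieces[k] = 1 + min over i with p[i]+r[k−i]=r[k] of pieces[k−i].
pieces[5] = 1
pieces[6] = 2
pieces[7] = 2
pieces[8] = 2

2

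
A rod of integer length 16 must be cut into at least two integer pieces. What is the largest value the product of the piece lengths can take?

Fill g[k] for k=2..16: at each k try every first piece i and multiply by the better of (k−i) uncut or g[k−i].
g[2] = 1*max(1,0) = 1*1 = 1
g[3] = 1*max(2,1) = 1*2 = 2
g[4] = 2*max(2,1) = 2*2 = 4
g[5] = 2*max(3,2) = 2*3 = 6
g[6] = 3*max(3,2) = 3*3 = 9
g[7] = 2*max(5,6) = 2*6 = 12
g[8] = 2*max(6,9) = 2*9 = 18
g[9] = 3*max(6,9) = 3*9 = 27
g[10] = 2*max(8,18) = 2*18 = 36
g[11] = 2*max(9,27) = 2*27 = 54
g[12] = 3*max(9,27) = 3*27 = 81
g[13] = 2*max(11,54) = 2*54 = 108
g[14] = 2*max(12,81) = 2*81 = 162
g[15] = 3*max(12,81) = 3*81 = 243
g[16] = 2*max(14,162) = 2*162 = 324
One optimal split: 3 + 3 + 3 + 3 + 2 + 2; product 3*3*3*3*2*2 = 324.

324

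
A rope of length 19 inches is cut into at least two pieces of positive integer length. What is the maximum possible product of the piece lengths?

972

Define g[k] = max over 1≤i<k of i · max(k−i, g[k−i]); the inner max lets the remainder stay uncut if that's better.
Small cases: g[2]=1, g[3]=2, g[4]=4, g[5]=6, g[6]=9, g[7]=12, g[8]=18, g[9]=27, g[10]=36, g[11]=54, g[12]=81.
g[13] = max(1*81, 2*54, 3*36, …, 11*2, 12*1) = 108
g[14] = max(1*108, 2*81, 3*54, …, 12*2, 13*1) = 162
g[15] = max(1*162, 2*108, 3*81, …, 13*2, 14*1) = 243
g[16] = max(1*243, 2*162, 3*108, …, 14*2, 15*1) = 324
g[17] = max(1*324, 2*243, 3*162, …, 15*2, 16*1) = 486
g[18] = max(1*486, 2*324, 3*243, …, 16*2, 17*1) = 729
g[19] = max(1*729, 2*486, 3*324, …, 17*2, 18*1) = 972
One optimal split: 3 + 3 + 3 + 3 + 3 + 2 + 2; product 3*3*3*3*3*2*2 = 972.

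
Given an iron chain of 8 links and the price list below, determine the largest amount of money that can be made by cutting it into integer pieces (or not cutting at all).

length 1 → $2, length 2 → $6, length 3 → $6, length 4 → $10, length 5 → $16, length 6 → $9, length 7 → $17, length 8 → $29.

Let R[k] be the best obtainable value from length k. For each k, try every first piece i and keep the best of price[i] + R[k−i].
R[1] = 2
R[2] = max(2+2, 6+0) = 6
R[3] = max(2+6, 6+2, 6+0) = 8
R[4] = max(2+8, 6+6, 6+2, 10+0) = 12
R[5] = max(2+12, 6+8, 6+6, 10+2, 16+0) = 16
R[6] = max(2+16, 6+12, 6+8, 10+6, 16+2, 9+0) = 18
R[7] = max(2+18, 6+16, 6+12, …, 9+2, 17+0) = 22
R[8] = max(2+22, 6+18, 6+16, …, 17+2, 29+0) = 29
Best is to sell the whole 8-link piece uncut for $29.

29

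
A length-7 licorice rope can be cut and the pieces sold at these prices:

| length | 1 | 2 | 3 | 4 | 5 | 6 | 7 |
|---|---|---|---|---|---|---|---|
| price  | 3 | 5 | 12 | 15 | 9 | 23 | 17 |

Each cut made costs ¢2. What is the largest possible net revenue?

Consider every possible first cut. r[k] is the best of p[i]+r[k−i] over all sellable i≤k, charging 2 whenever i<k.
r[1] = 3
r[2] = max(3+3-2, 5+0) = 5
r[3] = max(3+5-2, 5+3-2, 12+0) = 12
r[4] = max(3+12-2, 5+5-2, 12+3-2, 15+0) = 15
r[5] = max(3+15-2, 5+12-2, 12+5-2, 15+3-2, 9+0) = 16
r[6] = max(3+16-2, 5+15-2, 12+12-2, 15+5-2, 9+3-2, 23+0) = 23
r[7] = max(3+23-2, 5+16-2, 12+15-2, …, 23+3-2, 17+0) = 25
One optimal plan: pieces 4 + 3 (1 cut) → ¢27 − ¢2 = ¢25.

25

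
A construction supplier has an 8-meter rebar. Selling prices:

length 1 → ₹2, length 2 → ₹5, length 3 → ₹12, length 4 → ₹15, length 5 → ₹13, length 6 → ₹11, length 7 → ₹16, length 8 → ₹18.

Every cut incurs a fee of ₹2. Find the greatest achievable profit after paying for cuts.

28

Let net[k] be the best obtainable value from length k. For each k, try every first piece i and keep the best of price[i] + net[k−i] minus the 2 cut fee when i<k.
net[1] = 2
net[2] = 5
net[3] = 12
net[4] = 15
net[5] = 15  (first piece 1, then net[4]=15)
net[6] = 22  (first piece 3, then net[3]=12)
net[7] = 25  (first piece 3, then net[4]=15)
net[8] = 28  (first piece 4, then net[4]=15)
One optimal plan: pieces 4 + 4 (1 cut) → ₹30 − ₹2 = ₹28.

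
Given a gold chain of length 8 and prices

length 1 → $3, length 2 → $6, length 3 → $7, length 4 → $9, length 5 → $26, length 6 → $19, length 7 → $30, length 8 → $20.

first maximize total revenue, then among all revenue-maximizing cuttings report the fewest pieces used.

3

Build r[k] bottom-up: r[k] = max over allowed piece i of (p[i] + r[k−i]).
r[1] = 3
r[2] = max(3+3, 6+0) = 6
r[3] = max(3+6, 6+3, 7+0) = 9
r[4] = max(3+9, 6+6, 7+3, 9+0) = 12
r[5] = max(3+12, 6+9, 7+6, 9+3, 26+0) = 26
r[6] = max(3+26, 6+12, 7+9, 9+6, 26+3, 19+0) = 29
r[7] = max(3+29, 6+26, 7+12, …, 19+3, 30+0) = 32
r[8] = max(3+32, 6+29, 7+26, …, 30+3, 20+0) = 35
Maximum revenue is $35.
Now minimize piece count subject to staying optimal: for each k, pieces[k] = 1 + min over i with p[i]+r[k−i]=r[k] of pieces[k−i].
pieces[5] = 1
pieces[6] = 2
pieces[7] = 2
pieces[8] = 3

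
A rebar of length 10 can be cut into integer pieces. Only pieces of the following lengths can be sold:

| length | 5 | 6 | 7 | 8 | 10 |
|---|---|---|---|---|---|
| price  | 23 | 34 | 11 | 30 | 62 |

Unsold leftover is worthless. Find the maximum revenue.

62

Let r[k] be the best obtainable value from length k. For each k, try every first piece i and keep the best of price[i] + r[k−i].
r[1] = 0
r[2] = 0
r[3] = 0
r[4] = 0
r[5] = 23
r[6] = max(23+0, 34+0) = 34
r[7] = max(23+0, 34+0, 11+0) = 34
r[8] = max(23+0, 34+0, 11+0, 30+0) = 34
r[9] = max(23+0, 34+0, 11+0, 30+0) = 34
r[10] = max(23+23, 34+0, 11+0, 30+0, 62+0) = 62
One optimal cutting: 10 → ₹62.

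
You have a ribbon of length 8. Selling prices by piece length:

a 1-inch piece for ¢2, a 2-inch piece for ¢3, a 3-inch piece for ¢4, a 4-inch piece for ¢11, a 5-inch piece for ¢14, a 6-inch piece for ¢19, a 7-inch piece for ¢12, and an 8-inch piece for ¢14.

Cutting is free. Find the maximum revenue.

23

Build R[k] bottom-up: R[k] = max over allowed piece i of (p[i] + R[k−i]).
R[1] = 2
R[2] = max(2+2, 3+0) = 4
R[3] = max(2+4, 3+2, 4+0) = 6
R[4] = max(2+6, 3+4, 4+2, 11+0) = 11
R[5] = max(2+11, 3+6, 4+4, 11+2, 14+0) = 14
R[6] = max(2+14, 3+11, 4+6, 11+4, 14+2, 19+0) = 19
R[7] = max(2+19, 3+14, 4+11, …, 19+2, 12+0) = 21
R[8] = max(2+21, 3+19, 4+14, …, 12+2, 14+0) = 23
One optimal cutting: 6 + 1 + 1 → ¢19 + ¢2 + ¢2 = ¢23.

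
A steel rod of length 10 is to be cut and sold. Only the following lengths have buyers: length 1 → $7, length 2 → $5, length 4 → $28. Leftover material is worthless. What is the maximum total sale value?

70

Consider every possible first cut. r[k] is the best of p[i]+r[k−i] over all sellable i≤k.
r[1] = 7
r[2] = 14  (first piece 1, then r[1]=7)
r[3] = 21  (first piece 1, then r[2]=14)
r[4] = 28  (first piece 1, then r[3]=21)
r[5] = 35  (first piece 1, then r[4]=28)
r[6] = 42  (first piece 1, then r[5]=35)
r[7] = 49  (first piece 1, then r[6]=42)
r[8] = 56  (first piece 1, then r[7]=49)
r[9] = 63  (first piece 1, then r[8]=56)
r[10] = 70  (first piece 1, then r[9]=63)
One optimal cutting: 1 + 1 + 1 + 1 + 1 + 1 + 1 + 1 + 1 + 1 → $70.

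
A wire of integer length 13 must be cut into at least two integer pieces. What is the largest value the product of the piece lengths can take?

Fill g[k] for k=2..13: at each k try every first piece i and multiply by the better of (k−i) uncut or g[k−i].
Small cases: g[2]=1, g[3]=2, g[4]=4, g[5]=6.
g[6] = max(1*6, 2*4, 3*3, 4*2, 5*1) = 9
g[7] = max(1*9, 2*6, 3*4, 4*3, 5*2, 6*1) = 12
g[8] = max(1*12, 2*9, 3*6, …, 6*2, 7*1) = 18
g[9] = max(1*18, 2*12, 3*9, …, 7*2, 8*1) = 27
g[10] = max(1*27, 2*18, 3*12, …, 8*2, 9*1) = 36
g[11] = max(1*36, 2*27, 3*18, …, 9*2, 10*1) = 54
g[12] = max(1*54, 2*36, 3*27, …, 10*2, 11*1) = 81
g[13] = max(1*81, 2*54, 3*36, …, 11*2, 12*1) = 108
One optimal split: 3 + 3 + 3 + 2 + 2; product 3*3*3*2*2 = 108.

108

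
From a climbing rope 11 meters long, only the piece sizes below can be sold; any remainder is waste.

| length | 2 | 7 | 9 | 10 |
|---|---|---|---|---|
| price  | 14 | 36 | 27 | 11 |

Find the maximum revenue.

70

Consider every possible first cut. f[k] is the best of p[i]+f[k−i] over all sellable i≤k.
f[1] = 0
f[2] = 14
f[3] = 14
f[4] = 28  (first piece 2, then f[2]=14)
f[5] = 28
f[6] = 42  (first piece 2, then f[4]=28)
f[7] = 42
f[8] = 56  (first piece 2, then f[6]=42)
f[9] = 56
f[10] = 70  (first piece 2, then f[8]=56)
f[11] = 70
One optimal cutting: pieces 2 + 2 + 2 + 2 + 2 with 1 meter of scrap → €70.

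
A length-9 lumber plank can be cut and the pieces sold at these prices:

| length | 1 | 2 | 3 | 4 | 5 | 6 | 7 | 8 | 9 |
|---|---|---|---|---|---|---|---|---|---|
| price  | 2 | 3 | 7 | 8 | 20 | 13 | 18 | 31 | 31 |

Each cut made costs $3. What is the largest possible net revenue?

31

Let net[k] be the best obtainable value from length k. For each k, try every first piece i and keep the best of price[i] + net[k−i] minus the 3 cut fee when i<k.
net[1] = 2
net[2] = 3
net[3] = 7
net[4] = 8
net[5] = 20
net[6] = 19  (first piece 1, then net[5]=20)
net[7] = 20  (first piece 2, then net[5]=20)
net[8] = 31
net[9] = 31
Best is to make no cuts and sell whole for $31.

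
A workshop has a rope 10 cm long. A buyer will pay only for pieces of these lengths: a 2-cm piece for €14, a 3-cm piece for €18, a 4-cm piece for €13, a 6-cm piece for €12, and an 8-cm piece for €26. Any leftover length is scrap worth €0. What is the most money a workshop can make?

Let f[k] be the best obtainable value from length k. For each k, try every first piece i and keep the best of price[i] + f[k−i].
f[1] = 0
f[2] = 14
f[3] = max(14+0, 18+0) = 18
f[4] = max(14+14, 18+0, 13+0) = 28
f[5] = max(14+18, 18+14, 13+0) = 32
f[6] = max(14+28, 18+18, 13+14, 12+0) = 42
f[7] = max(14+32, 18+28, 13+18, 12+0) = 46
f[8] = max(14+42, 18+32, 13+28, 12+14, 26+0) = 56
f[9] = max(14+46, 18+42, 13+32, 12+18, 26+0) = 60
f[10] = max(14+56, 18+46, 13+42, 12+28, 26+14) = 70
One optimal cutting: 2 + 2 + 2 + 2 + 2 → €70.

70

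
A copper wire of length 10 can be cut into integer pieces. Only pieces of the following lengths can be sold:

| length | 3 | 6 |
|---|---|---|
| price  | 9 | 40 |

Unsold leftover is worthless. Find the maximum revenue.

Consider every possible first cut. f[k] is the best of p[i]+f[k−i] over all sellable i≤k.
f[1] = 0
f[2] = 0
f[3] = 9
f[4] = 9
f[5] = 9
f[6] = max(9+9, 40+0) = 40
f[7] = max(9+9, 40+0) = 40
f[8] = max(9+9, 40+0) = 40
f[9] = max(9+40, 40+9) = 49
f[10] = max(9+40, 40+9) = 49
One optimal cutting: pieces 6 + 3 with 1 meter of scrap → €49.

49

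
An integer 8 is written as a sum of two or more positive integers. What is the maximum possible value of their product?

18

Define m[k] = max over 1≤i<k of i · max(k−i, m[k−i]); the inner max lets the remainder stay uncut if that's better.
m[2] = 1*max(1,0) = 1*1 = 1
m[3] = 1*max(2,1) = 1*2 = 2
m[4] = 2*max(2,1) = 2*2 = 4
m[5] = 2*max(3,2) = 2*3 = 6
m[6] = 3*max(3,2) = 3*3 = 9
m[7] = 2*max(5,6) = 2*6 = 12
m[8] = 2*max(6,9) = 2*9 = 18
One optimal split: 3 + 3 + 2; product 3*3*2 = 18.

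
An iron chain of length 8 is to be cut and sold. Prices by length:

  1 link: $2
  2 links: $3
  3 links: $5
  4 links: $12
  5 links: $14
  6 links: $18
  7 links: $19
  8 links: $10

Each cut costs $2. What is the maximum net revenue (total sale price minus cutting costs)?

22

Build v[k] bottom-up: v[k] = max over allowed piece i of (p[i] + v[k−i]) − 2 per cut.
v[1] = 2
v[2] = max(2+2-2, 3+0) = 3
v[3] = max(2+3-2, 3+2-2, 5+0) = 5
v[4] = max(2+5-2, 3+3-2, 5+2-2, 12+0) = 12
v[5] = max(2+12-2, 3+5-2, 5+3-2, 12+2-2, 14+0) = 14
v[6] = max(2+14-2, 3+12-2, 5+5-2, 12+3-2, 14+2-2, 18+0) = 18
v[7] = max(2+18-2, 3+14-2, 5+12-2, …, 18+2-2, 19+0) = 19
v[8] = max(2+19-2, 3+18-2, 5+14-2, …, 19+2-2, 10+0) = 22
One optimal plan: pieces 4 + 4 (1 cut) → $24 − $2 = $22.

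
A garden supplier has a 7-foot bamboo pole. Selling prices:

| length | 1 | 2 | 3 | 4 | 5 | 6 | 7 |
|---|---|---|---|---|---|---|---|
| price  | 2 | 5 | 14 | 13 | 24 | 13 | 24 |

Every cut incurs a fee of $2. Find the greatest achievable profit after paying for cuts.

27

Consider every possible first cut. v[k] is the best of p[i]+v[k−i] over all sellable i≤k, charging 2 whenever i<k.
v[1] = 2
v[2] = max(2+2-2, 5+0) = 5
v[3] = max(2+5-2, 5+2-2, 14+0) = 14
v[4] = max(2+14-2, 5+5-2, 14+2-2, 13+0) = 14
v[5] = max(2+14-2, 5+14-2, 14+5-2, 13+2-2, 24+0) = 24
v[6] = max(2+24-2, 5+14-2, 14+14-2, 13+5-2, 24+2-2, 13+0) = 26
v[7] = max(2+26-2, 5+24-2, 14+14-2, …, 13+2-2, 24+0) = 27
One optimal plan: pieces 5 + 2 (1 cut) → $29 − $2 = $27.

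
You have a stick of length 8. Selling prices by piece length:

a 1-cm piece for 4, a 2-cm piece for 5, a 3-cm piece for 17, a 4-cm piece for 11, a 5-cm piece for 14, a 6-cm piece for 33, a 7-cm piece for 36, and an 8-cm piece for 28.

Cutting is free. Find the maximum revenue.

Consider every possible first cut. R[k] is the best of p[i]+R[k−i] over all sellable i≤k.
R[1] = 4
R[2] = max(4+4, 5+0) = 8
R[3] = max(4+8, 5+4, 17+0) = 17
R[4] = max(4+17, 5+8, 17+4, 11+0) = 21
R[5] = max(4+21, 5+17, 17+8, 11+4, 14+0) = 25
R[6] = max(4+25, 5+21, 17+17, 11+8, 14+4, 33+0) = 34
R[7] = max(4+34, 5+25, 17+21, …, 33+4, 36+0) = 38
R[8] = max(4+38, 5+34, 17+25, …, 36+4, 28+0) = 42
One optimal cutting: 3 + 3 + 1 + 1 → 17 + 17 + 4 + 4 = 42.

42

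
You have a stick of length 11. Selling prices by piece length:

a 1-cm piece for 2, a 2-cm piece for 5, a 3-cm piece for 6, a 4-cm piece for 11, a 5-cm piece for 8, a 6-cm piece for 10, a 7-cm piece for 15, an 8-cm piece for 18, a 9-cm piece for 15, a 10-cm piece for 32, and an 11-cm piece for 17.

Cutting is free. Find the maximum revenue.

34

Consider every possible first cut. v[k] is the best of p[i]+v[k−i] over all sellable i≤k.
v[1] = 2
v[2] = max(2+2, 5+0) = 5
v[3] = max(2+5, 5+2, 6+0) = 7
v[4] = max(2+7, 5+5, 6+2, 11+0) = 11
v[5] = max(2+11, 5+7, 6+5, 11+2, 8+0) = 13
v[6] = max(2+13, 5+11, 6+7, 11+5, 8+2, 10+0) = 16
v[7] = max(2+16, 5+13, 6+11, …, 10+2, 15+0) = 18
v[8] = max(2+18, 5+16, 6+13, …, 15+2, 18+0) = 22
v[9] = max(2+22, 5+18, 6+16, …, 18+2, 15+0) = 24
v[10] = max(2+24, 5+22, 6+18, …, 15+2, 32+0) = 32
v[11] = max(2+32, 5+24, 6+22, …, 32+2, 17+0) = 34
One optimal cutting: 10 + 1 → 32 + 2 = 34.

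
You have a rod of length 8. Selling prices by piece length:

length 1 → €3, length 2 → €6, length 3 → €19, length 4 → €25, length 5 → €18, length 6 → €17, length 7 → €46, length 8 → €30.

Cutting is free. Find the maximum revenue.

50

Let best[k] be the best obtainable value from length k. For each k, try every first piece i and keep the best of price[i] + best[k−i].
best[1] = 3
best[2] = 6  (first piece 1, then best[1]=3)
best[3] = 19
best[4] = 25
best[5] = 28  (first piece 1, then best[4]=25)
best[6] = 38  (first piece 3, then best[3]=19)
best[7] = 46
best[8] = 50  (first piece 4, then best[4]=25)
One optimal cutting: 4 + 4 → €25 + €25 = €50.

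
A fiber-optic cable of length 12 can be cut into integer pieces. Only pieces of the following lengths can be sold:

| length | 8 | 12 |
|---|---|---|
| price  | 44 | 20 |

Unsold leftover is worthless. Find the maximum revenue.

44

Consider every possible first cut. f[k] is the best of p[i]+f[k−i] over all sellable i≤k.
f[1] = 0
f[2] = 0
f[3] = 0
f[4] = 0
f[5] = 0
f[6] = 0
f[7] = 0
f[8] = 44
f[9] = 44
f[10] = 44
f[11] = 44
f[12] = max(44+0, 20+0) = 44
One optimal cutting: pieces 8 with 4 meters of scrap → $44.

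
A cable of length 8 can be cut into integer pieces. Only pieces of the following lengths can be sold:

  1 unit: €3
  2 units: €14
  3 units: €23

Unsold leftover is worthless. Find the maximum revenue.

60

Consider every possible first cut. r[k] is the best of p[i]+r[k−i] over all sellable i≤k.
r[1] = 3
r[2] = max(3+3, 14+0) = 14
r[3] = max(3+14, 14+3, 23+0) = 23
r[4] = max(3+23, 14+14, 23+3) = 28
r[5] = max(3+28, 14+23, 23+14) = 37
r[6] = max(3+37, 14+28, 23+23) = 46
r[7] = max(3+46, 14+37, 23+28) = 51
r[8] = max(3+51, 14+46, 23+37) = 60
One optimal cutting: 3 + 3 + 2 → €60.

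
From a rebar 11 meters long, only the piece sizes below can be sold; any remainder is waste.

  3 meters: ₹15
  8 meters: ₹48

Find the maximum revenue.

Let best[k] be the best obtainable value from length k. For each k, try every first piece i and keep the best of price[i] + best[k−i].
best[1] = 0
best[2] = 0
best[3] = 15
best[4] = 15
best[5] = 15
best[6] = 30  (first piece 3, then best[3]=15)
best[7] = 30
best[8] = max(15+15, 48+0) = 48
best[9] = max(15+30, 48+0) = 48
best[10] = max(15+30, 48+0) = 48
best[11] = max(15+48, 48+15) = 63
One optimal cutting: 8 + 3 → ₹63.

63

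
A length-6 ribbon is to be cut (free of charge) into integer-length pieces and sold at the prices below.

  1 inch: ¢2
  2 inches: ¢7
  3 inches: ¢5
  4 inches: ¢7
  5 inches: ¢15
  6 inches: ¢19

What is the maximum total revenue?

Build r[k] bottom-up: r[k] = max over allowed piece i of (p[i] + r[k−i]).
r[1] = 2
r[2] = 7
r[3] = 9  (first piece 1, then r[2]=7)
r[4] = 14  (first piece 2, then r[2]=7)
r[5] = 16  (first piece 1, then r[4]=14)
r[6] = 21  (first piece 2, then r[4]=14)
One optimal cutting: 2 + 2 + 2 → ¢7 + ¢7 + ¢7 = ¢21.

21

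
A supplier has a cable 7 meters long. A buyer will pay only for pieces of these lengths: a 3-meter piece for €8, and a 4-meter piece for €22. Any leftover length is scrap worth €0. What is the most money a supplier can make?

30

Let f[k] be the best obtainable value from length k. For each k, try every first piece i and keep the best of price[i] + f[k−i].
f[1] = 0
f[2] = 0
f[3] = 8
f[4] = max(8+0, 22+0) = 22
f[5] = max(8+0, 22+0) = 22
f[6] = max(8+8, 22+0) = 22
f[7] = max(8+22, 22+8) = 30
One optimal cutting: 4 + 3 → €30.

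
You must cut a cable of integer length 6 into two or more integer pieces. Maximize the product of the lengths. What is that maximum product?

Fill f[k] for k=2..6: at each k try every first piece i and multiply by the better of (k−i) uncut or f[k−i].
f[2] = 1*max(1,0) = 1*1 = 1
f[3] = 1*max(2,1) = 1*2 = 2
f[4] = 2*max(2,1) = 2*2 = 4
f[5] = 2*max(3,2) = 2*3 = 6
f[6] = 3*max(3,2) = 3*3 = 9
One optimal split: 3 + 3; product 3*3 = 9.

9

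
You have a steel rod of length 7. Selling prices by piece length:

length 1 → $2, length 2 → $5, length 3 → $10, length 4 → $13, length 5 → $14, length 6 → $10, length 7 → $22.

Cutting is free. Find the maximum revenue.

Let best[k] be the best obtainable value from length k. For each k, try every first piece i and keep the best of price[i] + best[k−i].
best[1] = 2
best[2] = 5
best[3] = 10
best[4] = 13
best[5] = 15  (first piece 1, then best[4]=13)
best[6] = 20  (first piece 3, then best[3]=10)
best[7] = 23  (first piece 3, then best[4]=13)
One optimal cutting: 4 + 3 → $13 + $10 = $23.

23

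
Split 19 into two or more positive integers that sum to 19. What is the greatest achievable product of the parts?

972

Define f[k] = max over 1≤i<k of i · max(k−i, f[k−i]); the inner max lets the remainder stay uncut if that's better.
f[2] = 1·max(1,0) = 1·1 = 1
f[3] = max(1·2, 2·1) = 2
f[4] = max(1·3, 2·2, 3·1) = 4
f[5] = max(1·4, 2·3, 3·2, 4·1) = 6
f[6] = max(1·6, 2·4, 3·3, 4·2, 5·1) = 9
f[7] = max(1·9, 2·6, 3·4, 4·3, 5·2, 6·1) = 12
f[8] = max(1·12, 2·9, 3·6, …, 6·2, 7·1) = 18
f[9] = max(1·18, 2·12, 3·9, …, 7·2, 8·1) = 27
f[10] = max(1·27, 2·18, 3·12, …, 8·2, 9·1) = 36
f[11] = max(1·36, 2·27, 3·18, …, 9·2, 10·1) = 54
f[12] = max(1·54, 2·36, 3·27, …, 10·2, 11·1) = 81
f[13] = max(1·81, 2·54, 3·36, …, 11·2, 12·1) = 108
f[14] = max(1·108, 2·81, 3·54, …, 12·2, 13·1) = 162
f[15] = max(1·162, 2·108, 3·81, …, 13·2, 14·1) = 243
f[16] = max(1·243, 2·162, 3·108, …, 14·2, 15·1) = 324
f[17] = max(1·324, 2·243, 3·162, …, 15·2, 16·1) = 486
f[18] = max(1·486, 2·324, 3·243, …, 16·2, 17·1) = 729
f[19] = max(1·729, 2·486, 3·324, …, 17·2, 18·1) = 972
One optimal split: 3 + 3 + 3 + 3 + 3 + 2 + 2; product 3·3·3·3·3·2·2 = 972.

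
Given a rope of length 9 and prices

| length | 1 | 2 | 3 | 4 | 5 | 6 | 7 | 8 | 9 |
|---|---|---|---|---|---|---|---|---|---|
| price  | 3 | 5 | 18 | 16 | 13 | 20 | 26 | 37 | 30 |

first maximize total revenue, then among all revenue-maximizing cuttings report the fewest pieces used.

Consider every possible first cut. r[k] is the best of p[i]+r[k−i] over all sellable i≤k.
r[1] = 3
r[2] = max(3+3, 5+0) = 6
r[3] = max(3+6, 5+3, 18+0) = 18
r[4] = max(3+18, 5+6, 18+3, 16+0) = 21
r[5] = max(3+21, 5+18, 18+6, 16+3, 13+0) = 24
r[6] = max(3+24, 5+21, 18+18, 16+6, 13+3, 20+0) = 36
r[7] = max(3+36, 5+24, 18+21, …, 20+3, 26+0) = 39
r[8] = max(3+39, 5+36, 18+24, …, 26+3, 37+0) = 42
r[9] = max(3+42, 5+39, 18+36, …, 37+3, 30+0) = 54
Maximum revenue is 54.
Now minimize piece count subject to staying optimal: for each k, pieces[k] = 1 + min over i with p[i]+r[k−i]=r[k] of pieces[k−i].
pieces[6] = 2
pieces[7] = 3
pieces[8] = 4
pieces[9] = 3

3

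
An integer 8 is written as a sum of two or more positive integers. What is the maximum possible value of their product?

Let m[k] be the best product for length k (with at least one cut). For each first piece i, the rest contributes max(k−i, m[k−i]).
m[2] = 1·max(1,0) = 1·1 = 1
m[3] = 1·max(2,1) = 1·2 = 2
m[4] = 2·max(2,1) = 2·2 = 4
m[5] = 2·max(3,2) = 2·3 = 6
m[6] = 3·max(3,2) = 3·3 = 9
m[7] = 2·max(5,6) = 2·6 = 12
m[8] = 2·max(6,9) = 2·9 = 18
One optimal split: 3 + 3 + 2; product 3·3·2 = 18.

18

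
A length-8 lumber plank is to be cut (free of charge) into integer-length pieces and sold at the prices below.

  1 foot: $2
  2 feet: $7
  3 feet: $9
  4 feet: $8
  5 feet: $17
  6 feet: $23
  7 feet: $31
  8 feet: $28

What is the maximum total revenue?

33

Build best[k] bottom-up: best[k] = max over allowed piece i of (p[i] + best[k−i]).
best[1] = 2
best[2] = 7
best[3] = 9  (first piece 1, then best[2]=7)
best[4] = 14  (first piece 2, then best[2]=7)
best[5] = 17
best[6] = 23
best[7] = 31
best[8] = 33  (first piece 1, then best[7]=31)
One optimal cutting: 7 + 1 → $31 + $2 = $33.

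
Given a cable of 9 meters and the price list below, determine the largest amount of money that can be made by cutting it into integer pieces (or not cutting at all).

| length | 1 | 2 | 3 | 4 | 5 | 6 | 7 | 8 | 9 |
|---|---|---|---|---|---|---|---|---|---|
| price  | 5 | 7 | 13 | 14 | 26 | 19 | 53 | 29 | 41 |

63

Let v[k] be the best obtainable value from length k. For each k, try every first piece i and keep the best of price[i] + v[k−i].
v[1] = 5
v[2] = max(5+5, 7+0) = 10
v[3] = max(5+10, 7+5, 13+0) = 15
v[4] = max(5+15, 7+10, 13+5, 14+0) = 20
v[5] = max(5+20, 7+15, 13+10, 14+5, 26+0) = 26
v[6] = max(5+26, 7+20, 13+15, 14+10, 26+5, 19+0) = 31
v[7] = max(5+31, 7+26, 13+20, …, 19+5, 53+0) = 53
v[8] = max(5+53, 7+31, 13+26, …, 53+5, 29+0) = 58
v[9] = max(5+58, 7+53, 13+31, …, 29+5, 41+0) = 63
One optimal cutting: 7 + 1 + 1 → 53 + 5 + 5 = 63.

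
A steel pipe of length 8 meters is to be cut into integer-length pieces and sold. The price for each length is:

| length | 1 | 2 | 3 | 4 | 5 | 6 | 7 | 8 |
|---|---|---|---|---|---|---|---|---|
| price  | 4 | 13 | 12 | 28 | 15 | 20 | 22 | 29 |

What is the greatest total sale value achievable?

Consider every possible first cut. best[k] is the best of p[i]+best[k−i] over all sellable i≤k.
best[1] = 4
best[2] = max(4+4, 13+0) = 13
best[3] = max(4+13, 13+4, 12+0) = 17
best[4] = max(4+17, 13+13, 12+4, 28+0) = 28
best[5] = max(4+28, 13+17, 12+13, 28+4, 15+0) = 32
best[6] = max(4+32, 13+28, 12+17, 28+13, 15+4, 20+0) = 41
best[7] = max(4+41, 13+32, 12+28, …, 20+4, 22+0) = 45
best[8] = max(4+45, 13+41, 12+32, …, 22+4, 29+0) = 56
One optimal cutting: 4 + 4 → $28 + $28 = $56.

56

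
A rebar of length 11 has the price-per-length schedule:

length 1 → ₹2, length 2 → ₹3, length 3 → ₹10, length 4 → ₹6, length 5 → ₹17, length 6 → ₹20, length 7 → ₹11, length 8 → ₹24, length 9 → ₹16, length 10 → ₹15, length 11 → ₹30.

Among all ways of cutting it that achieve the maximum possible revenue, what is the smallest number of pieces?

Consider every possible first cut. r[k] is the best of p[i]+r[k−i] over all sellable i≤k.
r[1] = 2
r[2] = max(2+2, 3+0) = 4
r[3] = max(2+4, 3+2, 10+0) = 10
r[4] = max(2+10, 3+4, 10+2, 6+0) = 12
r[5] = max(2+12, 3+10, 10+4, 6+2, 17+0) = 17
r[6] = max(2+17, 3+12, 10+10, 6+4, 17+2, 20+0) = 20
r[7] = max(2+20, 3+17, 10+12, …, 20+2, 11+0) = 22
r[8] = max(2+22, 3+20, 10+17, …, 11+2, 24+0) = 27
r[9] = max(2+27, 3+22, 10+20, …, 24+2, 16+0) = 30
r[10] = max(2+30, 3+27, 10+22, …, 16+2, 15+0) = 34
r[11] = max(2+34, 3+30, 10+27, …, 15+2, 30+0) = 37
Maximum revenue is ₹37.
Now minimize piece count subject to staying optimal: for each k, pieces[k] = 1 + min over i with p[i]+r[k−i]=r[k] of pieces[k−i].
pieces[8] = 2
pieces[9] = 2
pieces[10] = 2
pieces[11] = 2

2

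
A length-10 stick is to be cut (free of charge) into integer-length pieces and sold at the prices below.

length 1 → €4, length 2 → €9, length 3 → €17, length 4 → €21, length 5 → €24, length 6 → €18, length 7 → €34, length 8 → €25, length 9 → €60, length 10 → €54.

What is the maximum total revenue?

64

Let r[k] be the best obtainable value from length k. For each k, try every first piece i and keep the best of price[i] + r[k−i].
r[1] = 4
r[2] = 9
r[3] = 17
r[4] = 21  (first piece 1, then r[3]=17)
r[5] = 26  (first piece 2, then r[3]=17)
r[6] = 34  (first piece 3, then r[3]=17)
r[7] = 38  (first piece 1, then r[6]=34)
r[8] = 43  (first piece 2, then r[6]=34)
r[9] = 60
r[10] = 64  (first piece 1, then r[9]=60)
One optimal cutting: 9 + 1 → €60 + €4 = €64.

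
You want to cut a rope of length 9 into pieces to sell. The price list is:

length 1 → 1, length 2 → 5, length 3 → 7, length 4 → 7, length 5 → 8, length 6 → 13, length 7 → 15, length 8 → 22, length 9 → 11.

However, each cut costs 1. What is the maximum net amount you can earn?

Consider every possible first cut. r[k] is the best of p[i]+r[k−i] over all sellable i≤k, charging 1 whenever i<k.
r[1] = 1
r[2] = 5
r[3] = 7
r[4] = 9  (first piece 2, then r[2]=5)
r[5] = 11  (first piece 2, then r[3]=7)
r[6] = 13  (first piece 2, then r[4]=9)
r[7] = 15  (first piece 2, then r[5]=11)
r[8] = 22
r[9] = 22  (first piece 1, then r[8]=22)
One optimal plan: pieces 8 + 1 (1 cut) → 23 − 1 = 22.

22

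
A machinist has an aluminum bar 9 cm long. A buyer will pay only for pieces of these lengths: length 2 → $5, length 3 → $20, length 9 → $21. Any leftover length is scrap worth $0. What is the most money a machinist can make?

Let f[k] be the best obtainable value from length k. For each k, try every first piece i and keep the best of price[i] + f[k−i].
f[1] = 0
f[2] = 5
f[3] = max(5+0, 20+0) = 20
f[4] = max(5+5, 20+0) = 20
f[5] = max(5+20, 20+5) = 25
f[6] = max(5+20, 20+20) = 40
f[7] = max(5+25, 20+20) = 40
f[8] = max(5+40, 20+25) = 45
f[9] = max(5+40, 20+40, 21+0) = 60
One optimal cutting: 3 + 3 + 3 → $60.

60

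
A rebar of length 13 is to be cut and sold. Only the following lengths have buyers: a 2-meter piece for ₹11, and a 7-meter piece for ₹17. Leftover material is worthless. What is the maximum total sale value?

66

Consider every possible first cut. best[k] is the best of p[i]+best[k−i] over all sellable i≤k.
best[1] = 0
best[2] = 11
best[3] = 11
best[4] = 22  (first piece 2, then best[2]=11)
best[5] = 22
best[6] = 33  (first piece 2, then best[4]=22)
best[7] = max(11+22, 17+0) = 33
best[8] = max(11+33, 17+0) = 44
best[9] = max(11+33, 17+11) = 44
best[10] = max(11+44, 17+11) = 55
best[11] = max(11+44, 17+22) = 55
best[12] = max(11+55, 17+22) = 66
best[13] = max(11+55, 17+33) = 66
One optimal cutting: pieces 2 + 2 + 2 + 2 + 2 + 2 with 1 meter of scrap → ₹66.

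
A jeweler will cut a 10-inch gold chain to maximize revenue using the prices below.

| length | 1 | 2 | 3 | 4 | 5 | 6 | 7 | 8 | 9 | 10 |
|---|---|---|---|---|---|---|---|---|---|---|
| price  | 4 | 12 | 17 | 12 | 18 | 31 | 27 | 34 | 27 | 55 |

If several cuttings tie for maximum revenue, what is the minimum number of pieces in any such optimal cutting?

Build r[k] bottom-up: r[k] = max over allowed piece i of (p[i] + r[k−i]).
r[1] = 4
r[2] = 12
r[3] = 17
r[4] = 24  (first piece 2, then r[2]=12)
r[5] = 29  (first piece 2, then r[3]=17)
r[6] = 36  (first piece 2, then r[4]=24)
r[7] = 41  (first piece 2, then r[5]=29)
r[8] = 48  (first piece 2, then r[6]=36)
r[9] = 53  (first piece 2, then r[7]=41)
r[10] = 60  (first piece 2, then r[8]=48)
Maximum revenue is $60.
Now minimize piece count subject to staying optimal: for each k, pieces[k] = 1 + min over i with p[i]+r[k−i]=r[k] of pieces[k−i].
pieces[7] = 3
pieces[8] = 4
pieces[9] = 4
pieces[10] = 5

5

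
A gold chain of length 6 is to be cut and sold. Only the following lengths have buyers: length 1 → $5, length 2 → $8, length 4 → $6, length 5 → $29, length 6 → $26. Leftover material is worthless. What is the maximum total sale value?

Consider every possible first cut. f[k] is the best of p[i]+f[k−i] over all sellable i≤k.
f[1] = 5
f[2] = max(5+5, 8+0) = 10
f[3] = max(5+10, 8+5) = 15
f[4] = max(5+15, 8+10, 6+0) = 20
f[5] = max(5+20, 8+15, 6+5, 29+0) = 29
f[6] = max(5+29, 8+20, 6+10, 29+5, 26+0) = 34
One optimal cutting: 5 + 1 → $34.

34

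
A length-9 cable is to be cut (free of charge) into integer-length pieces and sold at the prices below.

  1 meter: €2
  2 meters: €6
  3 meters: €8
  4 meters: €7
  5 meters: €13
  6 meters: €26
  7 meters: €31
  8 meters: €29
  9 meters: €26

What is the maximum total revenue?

37

Let R[k] be the best obtainable value from length k. For each k, try every first piece i and keep the best of price[i] + R[k−i].
R[1] = 2
R[2] = max(2+2, 6+0) = 6
R[3] = max(2+6, 6+2, 8+0) = 8
R[4] = max(2+8, 6+6, 8+2, 7+0) = 12
R[5] = max(2+12, 6+8, 8+6, 7+2, 13+0) = 14
R[6] = max(2+14, 6+12, 8+8, 7+6, 13+2, 26+0) = 26
R[7] = max(2+26, 6+14, 8+12, …, 26+2, 31+0) = 31
R[8] = max(2+31, 6+26, 8+14, …, 31+2, 29+0) = 33
R[9] = max(2+33, 6+31, 8+26, …, 29+2, 26+0) = 37
One optimal cutting: 7 + 2 → €31 + €6 = €37.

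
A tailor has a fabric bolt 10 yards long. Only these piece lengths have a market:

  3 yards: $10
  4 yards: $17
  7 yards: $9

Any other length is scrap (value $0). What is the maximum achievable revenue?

37

Build r[k] bottom-up: r[k] = max over allowed piece i of (p[i] + r[k−i]).
r[1] = 0
r[2] = 0
r[3] = 10
r[4] = 17
r[5] = 17
r[6] = 20  (first piece 3, then r[3]=10)
r[7] = 27  (first piece 3, then r[4]=17)
r[8] = 34  (first piece 4, then r[4]=17)
r[9] = 34
r[10] = 37  (first piece 3, then r[7]=27)
One optimal cutting: 4 + 3 + 3 → $37.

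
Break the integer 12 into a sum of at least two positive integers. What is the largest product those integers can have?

81

Define prod[k] = max over 1≤i<k of i · max(k−i, prod[k−i]); the inner max lets the remainder stay uncut if that's better.
prod[2] = 1*max(1,0) = 1*1 = 1
prod[3] = max(1*2, 2*1) = 2
prod[4] = max(1*3, 2*2, 3*1) = 4
prod[5] = max(1*4, 2*3, 3*2, 4*1) = 6
prod[6] = max(1*6, 2*4, 3*3, 4*2, 5*1) = 9
prod[7] = max(1*9, 2*6, 3*4, 4*3, 5*2, 6*1) = 12
prod[8] = max(1*12, 2*9, 3*6, …, 6*2, 7*1) = 18
prod[9] = max(1*18, 2*12, 3*9, …, 7*2, 8*1) = 27
prod[10] = max(1*27, 2*18, 3*12, …, 8*2, 9*1) = 36
prod[11] = max(1*36, 2*27, 3*18, …, 9*2, 10*1) = 54
prod[12] = max(1*54, 2*36, 3*27, …, 10*2, 11*1) = 81
One optimal split: 3 + 3 + 3 + 3; product 3*3*3*3 = 81.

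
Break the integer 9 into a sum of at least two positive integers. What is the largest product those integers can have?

27

Define P[k] = max over 1≤i<k of i · max(k−i, P[k−i]); the inner max lets the remainder stay uncut if that's better.
P[2] = 1×max(1,0) = 1×1 = 1
P[3] = 1×max(2,1) = 1×2 = 2
P[4] = 2×max(2,1) = 2×2 = 4
P[5] = 2×max(3,2) = 2×3 = 6
P[6] = 3×max(3,2) = 3×3 = 9
P[7] = 2×max(5,6) = 2×6 = 12
P[8] = 2×max(6,9) = 2×9 = 18
P[9] = 3×max(6,9) = 3×9 = 27
One optimal split: 3 + 3 + 3; product 3×3×3 = 27.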